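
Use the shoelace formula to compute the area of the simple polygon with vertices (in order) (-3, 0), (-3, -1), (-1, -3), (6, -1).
Area = 27/2

Shoelace formula: Area = (1/2) |Σ_i (x_i · y_{i+1} − x_{i+1} · y_i)| (indices mod n). Compute each cross term:
  (-3)(-1) − (-3)(0) = 3
  (-3)(-3) − (-1)(-1) = 8
  (-1)(-1) − (6)(-3) = 19
  (6)(0) − (-3)(-1) = -3
Sum = 27, so (signed) Area = 27/2 = 27/2, |Area| = 27/2.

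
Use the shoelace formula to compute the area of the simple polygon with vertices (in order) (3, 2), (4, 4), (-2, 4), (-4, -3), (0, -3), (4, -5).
Area = 97/2

Shoelace formula: Area = (1/2) |Σ_i (x_i · y_{i+1} − x_{i+1} · y_i)| (indices mod n). Compute each cross term:
  (3)(4) − (4)(2) = 4
  (4)(4) − (-2)(4) = 24
  (-2)(-3) − (-4)(4) = 22
  (-4)(-3) − (0)(-3) = 12
  (0)(-5) − (4)(-3) = 12
  (4)(2) − (3)(-5) = 23
Sum = 97, so (signed) Area = 97/2 = 97/2, |Area| = 97/2.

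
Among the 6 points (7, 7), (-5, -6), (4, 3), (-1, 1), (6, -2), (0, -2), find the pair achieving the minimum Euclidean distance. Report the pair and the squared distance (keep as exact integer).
Pair = ((-1, 1), (0, -2)); squared distance = 10

Compute all C(6, 2) = 15 pairwise squared distances (x_i − x_j)² + (y_i − y_j)². The minimum is 10, attained by the pair ((-1, 1), (0, -2)).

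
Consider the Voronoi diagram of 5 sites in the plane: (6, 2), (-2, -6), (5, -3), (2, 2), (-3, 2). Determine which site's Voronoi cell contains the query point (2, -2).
Nearest site = (5, -3)

The Voronoi cell of site s contains exactly those query points closer to s than to any other site. Compute squared distances from q = (2, -2) to each site:
  (5 − 2)² + (-3 − -2)² = 10
  (2 − 2)² + (2 − -2)² = 16
  (-2 − 2)² + (-6 − -2)² = 32
  (6 − 2)² + (2 − -2)² = 32
  (-3 − 2)² + (2 − -2)² = 41
Minimum is attained by (5, -3), so q lies in its Voronoi cell.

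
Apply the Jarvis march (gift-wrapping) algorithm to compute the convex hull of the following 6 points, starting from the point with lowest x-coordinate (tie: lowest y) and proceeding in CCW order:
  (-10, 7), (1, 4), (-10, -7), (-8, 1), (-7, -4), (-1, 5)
Hull (CCW) = [(-10, -7), (1, 4), (-1, 5), (-10, 7)]

Jarvis march: at each step, from the current hull vertex p, select the next vertex q as the point such that every other point lies strictly to the left of (or on) the directed line p → q. (Equivalently: for every other point r, the cross product (q − p) × (r − p) ≥ 0.)
Starting point (lowest x, tie lowest y): (-10, -7). Wrap until returning to start. Resulting hull: (-10, -7), (1, 4), (-1, 5), (-10, 7).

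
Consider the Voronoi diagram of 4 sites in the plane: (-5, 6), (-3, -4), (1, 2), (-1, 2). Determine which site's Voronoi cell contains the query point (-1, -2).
Nearest site = (-3, -4)

The Voronoi cell of site s contains exactly those query points closer to s than to any other site. Compute squared distances from q = (-1, -2) to each site:
  (-3 − -1)² + (-4 − -2)² = 8
  (-1 − -1)² + (2 − -2)² = 16
  (1 − -1)² + (2 − -2)² = 20
  (-5 − -1)² + (6 − -2)² = 80
Minimum is attained by (-3, -4), so q lies in its Voronoi cell.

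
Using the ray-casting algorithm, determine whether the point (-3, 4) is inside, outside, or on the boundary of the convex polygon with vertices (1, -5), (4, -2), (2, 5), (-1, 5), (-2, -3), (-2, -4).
The point (-3, 4) lies strictly outside the polygon

Cast a horizontal ray to the right from the query point and count how many polygon edges it crosses (each edge strictly once or zero times, handled with the usual half-open convention). 
Parity of crossings → even ⇒ outside.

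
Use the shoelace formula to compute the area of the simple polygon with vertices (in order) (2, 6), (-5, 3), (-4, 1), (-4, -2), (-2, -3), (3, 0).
Area = 45

Shoelace formula: Area = (1/2) |Σ_i (x_i · y_{i+1} − x_{i+1} · y_i)| (indices mod n). Compute each cross term:
  (2)(3) − (-5)(6) = 36
  (-5)(1) − (-4)(3) = 7
  (-4)(-2) − (-4)(1) = 12
  (-4)(-3) − (-2)(-2) = 8
  (-2)(0) − (3)(-3) = 9
  (3)(6) − (2)(0) = 18
Sum = 90, so (signed) Area = 90/2 = 45, |Area| = 45.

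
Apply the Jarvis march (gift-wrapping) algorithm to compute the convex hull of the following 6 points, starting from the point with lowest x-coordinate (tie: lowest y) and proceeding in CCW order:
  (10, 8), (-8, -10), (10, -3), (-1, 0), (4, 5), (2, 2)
Hull (CCW) = [(-8, -10), (10, -3), (10, 8), (4, 5), (-1, 0)]

Jarvis march: at each step, from the current hull vertex p, select the next vertex q as the point such that every other point lies strictly to the left of (or on) the directed line p → q. (Equivalently: for every other point r, the cross product (q − p) × (r − p) ≥ 0.)
Starting point (lowest x, tie lowest y): (-8, -10). Wrap until returning to start. Resulting hull: (-8, -10), (10, -3), (10, 8), (4, 5), (-1, 0).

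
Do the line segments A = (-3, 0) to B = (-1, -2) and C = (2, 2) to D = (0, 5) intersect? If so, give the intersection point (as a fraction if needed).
No (intersection of containing lines falls outside at least one segment)

Parametrize and solve: t = 19/2, s = -7. At least one of these is outside [0, 1], so the segments do not intersect.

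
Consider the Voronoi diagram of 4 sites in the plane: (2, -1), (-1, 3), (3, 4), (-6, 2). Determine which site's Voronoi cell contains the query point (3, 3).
Nearest site = (3, 4)

The Voronoi cell of site s contains exactly those query points closer to s than to any other site. Compute squared distances from q = (3, 3) to each site:
  (3 − 3)² + (4 − 3)² = 1
  (-1 − 3)² + (3 − 3)² = 16
  (2 − 3)² + (-1 − 3)² = 17
  (-6 − 3)² + (2 − 3)² = 82
Minimum is attained by (3, 4), so q lies in its Voronoi cell.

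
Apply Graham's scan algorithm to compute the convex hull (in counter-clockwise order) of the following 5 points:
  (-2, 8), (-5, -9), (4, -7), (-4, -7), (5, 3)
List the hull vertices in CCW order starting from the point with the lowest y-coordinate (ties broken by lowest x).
Hull (CCW) = [(-5, -9), (4, -7), (5, 3), (-2, 8)]

Graham scan procedure:
  1. Find the pivot p₀ = point with lowest y (tie → lowest x): (-5, -9).
  2. Sort the remaining points by polar angle around p₀.
  3. Walk through sorted points, maintaining a stack; pop the top while the last three entries make a non-left turn (cross product ≤ 0).
  4. Final stack is the convex hull in CCW order: (-5, -9), (4, -7), (5, 3), (-2, 8).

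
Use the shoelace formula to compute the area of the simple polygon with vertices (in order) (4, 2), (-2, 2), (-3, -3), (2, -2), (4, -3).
Area = 29

Shoelace formula: Area = (1/2) |Σ_i (x_i · y_{i+1} − x_{i+1} · y_i)| (indices mod n). Compute each cross term:
  (4)(2) − (-2)(2) = 12
  (-2)(-3) − (-3)(2) = 12
  (-3)(-2) − (2)(-3) = 12
  (2)(-3) − (4)(-2) = 2
  (4)(2) − (4)(-3) = 20
Sum = 58, so (signed) Area = 58/2 = 29, |Area| = 29.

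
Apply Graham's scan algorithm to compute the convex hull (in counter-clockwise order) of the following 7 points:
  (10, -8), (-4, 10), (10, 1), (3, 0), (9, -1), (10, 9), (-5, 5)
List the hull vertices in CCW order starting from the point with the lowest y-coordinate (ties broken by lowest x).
Hull (CCW) = [(10, -8), (10, 9), (-4, 10), (-5, 5)]

Graham scan procedure:
  1. Find the pivot p₀ = point with lowest y (tie → lowest x): (10, -8).
  2. Sort the remaining points by polar angle around p₀.
  3. Walk through sorted points, maintaining a stack; pop the top while the last three entries make a non-left turn (cross product ≤ 0).
  4. Final stack is the convex hull in CCW order: (10, -8), (10, 9), (-4, 10), (-5, 5).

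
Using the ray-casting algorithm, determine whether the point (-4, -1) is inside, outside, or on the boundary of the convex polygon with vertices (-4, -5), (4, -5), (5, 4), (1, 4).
The point (-4, -1) lies strictly outside the polygon

Cast a horizontal ray to the right from the query point and count how many polygon edges it crosses (each edge strictly once or zero times, handled with the usual half-open convention). 
Parity of crossings → even ⇒ outside.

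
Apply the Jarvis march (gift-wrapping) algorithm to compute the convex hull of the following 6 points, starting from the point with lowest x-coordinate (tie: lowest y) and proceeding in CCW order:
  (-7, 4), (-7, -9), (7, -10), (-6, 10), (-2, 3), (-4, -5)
Hull (CCW) = [(-7, -9), (7, -10), (-6, 10), (-7, 4)]

Jarvis march: at each step, from the current hull vertex p, select the next vertex q as the point such that every other point lies strictly to the left of (or on) the directed line p → q. (Equivalently: for every other point r, the cross product (q − p) × (r − p) ≥ 0.)
Starting point (lowest x, tie lowest y): (-7, -9). Wrap until returning to start. Resulting hull: (-7, -9), (7, -10), (-6, 10), (-7, 4).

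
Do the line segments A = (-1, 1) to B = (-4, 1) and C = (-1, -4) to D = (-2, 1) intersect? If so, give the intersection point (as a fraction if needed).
Yes; intersection at (-2, 1) (t = 1/3 on AB, s = 1 on CD)

Parametrize AB as A + t(B − A) = (-1 + -3 t, 1 + 0 t) and CD as C + s(D − C) = (-1 + -1 s, -4 + 5 s). Solve the linear system for (t, s). Determinant = 15 ≠ 0, so a unique intersection of the containing lines exists. Solution: t = 1/3, s = 1 — both in [0, 1], so the segments cross. Intersection point: (-2, 1).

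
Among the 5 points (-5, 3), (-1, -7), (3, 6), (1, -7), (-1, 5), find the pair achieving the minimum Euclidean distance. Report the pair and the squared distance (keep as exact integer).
Pair = ((-1, -7), (1, -7)); squared distance = 4

Compute all C(5, 2) = 10 pairwise squared distances (x_i − x_j)² + (y_i − y_j)². The minimum is 4, attained by the pair ((-1, -7), (1, -7)).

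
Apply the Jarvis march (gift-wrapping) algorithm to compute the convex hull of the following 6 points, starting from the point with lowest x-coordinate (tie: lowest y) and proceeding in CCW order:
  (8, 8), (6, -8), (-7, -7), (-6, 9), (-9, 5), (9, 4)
Hull (CCW) = [(-9, 5), (-7, -7), (6, -8), (9, 4), (8, 8), (-6, 9)]

Jarvis march: at each step, from the current hull vertex p, select the next vertex q as the point such that every other point lies strictly to the left of (or on) the directed line p → q. (Equivalently: for every other point r, the cross product (q − p) × (r − p) ≥ 0.)
Starting point (lowest x, tie lowest y): (-9, 5). Wrap until returning to start. Resulting hull: (-9, 5), (-7, -7), (6, -8), (9, 4), (8, 8), (-6, 9).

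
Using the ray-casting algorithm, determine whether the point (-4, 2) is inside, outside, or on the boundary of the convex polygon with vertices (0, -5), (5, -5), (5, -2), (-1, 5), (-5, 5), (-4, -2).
The point (-4, 2) lies strictly inside the polygon

Cast a horizontal ray to the right from the query point and count how many polygon edges it crosses (each edge strictly once or zero times, handled with the usual half-open convention). 
Parity of crossings → odd ⇒ inside.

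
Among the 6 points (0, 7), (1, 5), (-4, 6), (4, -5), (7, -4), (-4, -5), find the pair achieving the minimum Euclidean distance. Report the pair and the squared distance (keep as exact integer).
Pair = ((0, 7), (1, 5)); squared distance = 5

Compute all C(6, 2) = 15 pairwise squared distances (x_i − x_j)² + (y_i − y_j)². The minimum is 5, attained by the pair ((0, 7), (1, 5)).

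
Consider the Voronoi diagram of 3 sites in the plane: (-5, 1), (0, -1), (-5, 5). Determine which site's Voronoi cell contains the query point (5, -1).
Nearest site = (0, -1)

The Voronoi cell of site s contains exactly those query points closer to s than to any other site. Compute squared distances from q = (5, -1) to each site:
  (0 − 5)² + (-1 − -1)² = 25
  (-5 − 5)² + (1 − -1)² = 104
  (-5 − 5)² + (5 − -1)² = 136
Minimum is attained by (0, -1), so q lies in its Voronoi cell.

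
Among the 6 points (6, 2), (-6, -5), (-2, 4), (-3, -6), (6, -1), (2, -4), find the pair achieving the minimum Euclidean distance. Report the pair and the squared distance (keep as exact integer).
Pair = ((6, 2), (6, -1)); squared distance = 9

Compute all C(6, 2) = 15 pairwise squared distances (x_i − x_j)² + (y_i − y_j)². The minimum is 9, attained by the pair ((6, 2), (6, -1)).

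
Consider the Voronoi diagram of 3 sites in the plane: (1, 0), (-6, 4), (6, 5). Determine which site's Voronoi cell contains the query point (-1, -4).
Nearest site = (1, 0)

The Voronoi cell of site s contains exactly those query points closer to s than to any other site. Compute squared distances from q = (-1, -4) to each site:
  (1 − -1)² + (0 − -4)² = 20
  (-6 − -1)² + (4 − -4)² = 89
  (6 − -1)² + (5 − -4)² = 130
Minimum is attained by (1, 0), so q lies in its Voronoi cell.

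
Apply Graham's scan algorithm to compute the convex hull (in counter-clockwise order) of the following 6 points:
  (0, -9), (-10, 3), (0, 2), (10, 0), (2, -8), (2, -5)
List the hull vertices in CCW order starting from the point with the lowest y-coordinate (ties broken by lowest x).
Hull (CCW) = [(0, -9), (2, -8), (10, 0), (0, 2), (-10, 3)]

Graham scan procedure:
  1. Find the pivot p₀ = point with lowest y (tie → lowest x): (0, -9).
  2. Sort the remaining points by polar angle around p₀.
  3. Walk through sorted points, maintaining a stack; pop the top while the last three entries make a non-left turn (cross product ≤ 0).
  4. Final stack is the convex hull in CCW order: (0, -9), (2, -8), (10, 0), (0, 2), (-10, 3).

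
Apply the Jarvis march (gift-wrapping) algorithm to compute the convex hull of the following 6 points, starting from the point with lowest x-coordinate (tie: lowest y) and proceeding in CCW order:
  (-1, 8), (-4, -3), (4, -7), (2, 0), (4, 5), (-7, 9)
Hull (CCW) = [(-7, 9), (-4, -3), (4, -7), (4, 5), (-1, 8)]

Jarvis march: at each step, from the current hull vertex p, select the next vertex q as the point such that every other point lies strictly to the left of (or on) the directed line p → q. (Equivalently: for every other point r, the cross product (q − p) × (r − p) ≥ 0.)
Starting point (lowest x, tie lowest y): (-7, 9). Wrap until returning to start. Resulting hull: (-7, 9), (-4, -3), (4, -7), (4, 5), (-1, 8).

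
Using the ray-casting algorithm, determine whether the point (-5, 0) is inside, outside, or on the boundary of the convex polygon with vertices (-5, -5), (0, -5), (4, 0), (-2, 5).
The point (-5, 0) lies strictly outside the polygon

Cast a horizontal ray to the right from the query point and count how many polygon edges it crosses (each edge strictly once or zero times, handled with the usual half-open convention). 
Parity of crossings → even ⇒ outside.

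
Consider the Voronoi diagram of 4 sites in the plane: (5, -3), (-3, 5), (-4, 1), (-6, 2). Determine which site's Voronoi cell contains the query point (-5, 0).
Nearest site = (-4, 1)

The Voronoi cell of site s contains exactly those query points closer to s than to any other site. Compute squared distances from q = (-5, 0) to each site:
  (-4 − -5)² + (1 − 0)² = 2
  (-6 − -5)² + (2 − 0)² = 5
  (-3 − -5)² + (5 − 0)² = 29
  (5 − -5)² + (-3 − 0)² = 109
Minimum is attained by (-4, 1), so q lies in its Voronoi cell.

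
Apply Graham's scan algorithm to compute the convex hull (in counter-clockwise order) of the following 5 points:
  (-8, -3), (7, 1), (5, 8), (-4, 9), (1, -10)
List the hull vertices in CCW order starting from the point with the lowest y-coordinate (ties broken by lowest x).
Hull (CCW) = [(1, -10), (7, 1), (5, 8), (-4, 9), (-8, -3)]

Graham scan procedure:
  1. Find the pivot p₀ = point with lowest y (tie → lowest x): (1, -10).
  2. Sort the remaining points by polar angle around p₀.
  3. Walk through sorted points, maintaining a stack; pop the top while the last three entries make a non-left turn (cross product ≤ 0).
  4. Final stack is the convex hull in CCW order: (1, -10), (7, 1), (5, 8), (-4, 9), (-8, -3).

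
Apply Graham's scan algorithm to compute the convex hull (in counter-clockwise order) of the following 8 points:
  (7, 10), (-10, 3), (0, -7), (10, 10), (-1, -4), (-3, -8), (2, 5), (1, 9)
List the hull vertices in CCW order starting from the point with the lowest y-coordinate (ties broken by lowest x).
Hull (CCW) = [(-3, -8), (0, -7), (10, 10), (7, 10), (1, 9), (-10, 3)]

Graham scan procedure:
  1. Find the pivot p₀ = point with lowest y (tie → lowest x): (-3, -8).
  2. Sort the remaining points by polar angle around p₀.
  3. Walk through sorted points, maintaining a stack; pop the top while the last three entries make a non-left turn (cross product ≤ 0).
  4. Final stack is the convex hull in CCW order: (-3, -8), (0, -7), (10, 10), (7, 10), (1, 9), (-10, 3).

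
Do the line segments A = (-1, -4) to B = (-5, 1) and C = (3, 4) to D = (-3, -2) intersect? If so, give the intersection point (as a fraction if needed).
Yes; intersection at (-25/9, -16/9) (t = 4/9 on AB, s = 26/27 on CD)

Parametrize AB as A + t(B − A) = (-1 + -4 t, -4 + 5 t) and CD as C + s(D − C) = (3 + -6 s, 4 + -6 s). Solve the linear system for (t, s). Determinant = -54 ≠ 0, so a unique intersection of the containing lines exists. Solution: t = 4/9, s = 26/27 — both in [0, 1], so the segments cross. Intersection point: (-25/9, -16/9).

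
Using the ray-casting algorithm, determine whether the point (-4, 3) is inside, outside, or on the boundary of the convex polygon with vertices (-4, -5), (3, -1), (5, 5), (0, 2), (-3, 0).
The point (-4, 3) lies strictly outside the polygon

Cast a horizontal ray to the right from the query point and count how many polygon edges it crosses (each edge strictly once or zero times, handled with the usual half-open convention). 
Parity of crossings → even ⇒ outside.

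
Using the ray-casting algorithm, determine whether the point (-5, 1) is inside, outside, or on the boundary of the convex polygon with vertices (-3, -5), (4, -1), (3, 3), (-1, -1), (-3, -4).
The point (-5, 1) lies strictly outside the polygon

Cast a horizontal ray to the right from the query point and count how many polygon edges it crosses (each edge strictly once or zero times, handled with the usual half-open convention). 
Parity of crossings → even ⇒ outside.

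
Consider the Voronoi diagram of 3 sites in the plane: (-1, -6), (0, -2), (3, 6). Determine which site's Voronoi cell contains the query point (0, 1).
Nearest site = (0, -2)

The Voronoi cell of site s contains exactly those query points closer to s than to any other site. Compute squared distances from q = (0, 1) to each site:
  (0 − 0)² + (-2 − 1)² = 9
  (3 − 0)² + (6 − 1)² = 34
  (-1 − 0)² + (-6 − 1)² = 50
Minimum is attained by (0, -2), so q lies in its Voronoi cell.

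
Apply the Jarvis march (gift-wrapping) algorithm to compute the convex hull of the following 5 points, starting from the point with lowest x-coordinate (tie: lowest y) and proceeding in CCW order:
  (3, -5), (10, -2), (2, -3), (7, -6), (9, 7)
Hull (CCW) = [(2, -3), (3, -5), (7, -6), (10, -2), (9, 7)]

Jarvis march: at each step, from the current hull vertex p, select the next vertex q as the point such that every other point lies strictly to the left of (or on) the directed line p → q. (Equivalently: for every other point r, the cross product (q − p) × (r − p) ≥ 0.)
Starting point (lowest x, tie lowest y): (2, -3). Wrap until returning to start. Resulting hull: (2, -3), (3, -5), (7, -6), (10, -2), (9, 7).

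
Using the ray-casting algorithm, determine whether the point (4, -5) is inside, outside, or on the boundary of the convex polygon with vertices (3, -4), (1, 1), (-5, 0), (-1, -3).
The point (4, -5) lies strictly outside the polygon

Cast a horizontal ray to the right from the query point and count how many polygon edges it crosses (each edge strictly once or zero times, handled with the usual half-open convention). 
Parity of crossings → even ⇒ outside.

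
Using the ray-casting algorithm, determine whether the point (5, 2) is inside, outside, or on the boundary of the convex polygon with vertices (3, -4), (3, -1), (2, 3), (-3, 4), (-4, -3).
The point (5, 2) lies strictly outside the polygon

Cast a horizontal ray to the right from the query point and count how many polygon edges it crosses (each edge strictly once or zero times, handled with the usual half-open convention). 
Parity of crossings → even ⇒ outside.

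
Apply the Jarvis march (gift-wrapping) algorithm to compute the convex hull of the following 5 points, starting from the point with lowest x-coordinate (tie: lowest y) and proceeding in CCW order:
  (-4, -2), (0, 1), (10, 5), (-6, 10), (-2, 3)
Hull (CCW) = [(-6, 10), (-4, -2), (10, 5)]

Jarvis march: at each step, from the current hull vertex p, select the next vertex q as the point such that every other point lies strictly to the left of (or on) the directed line p → q. (Equivalently: for every other point r, the cross product (q − p) × (r − p) ≥ 0.)
Starting point (lowest x, tie lowest y): (-6, 10). Wrap until returning to start. Resulting hull: (-6, 10), (-4, -2), (10, 5).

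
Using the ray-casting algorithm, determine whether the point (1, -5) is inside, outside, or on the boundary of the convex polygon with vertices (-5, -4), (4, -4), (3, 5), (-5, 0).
The point (1, -5) lies strictly outside the polygon

Cast a horizontal ray to the right from the query point and count how many polygon edges it crosses (each edge strictly once or zero times, handled with the usual half-open convention). 
Parity of crossings → even ⇒ outside.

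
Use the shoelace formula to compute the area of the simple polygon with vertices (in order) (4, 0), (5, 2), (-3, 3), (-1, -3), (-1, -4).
Area = 29

Shoelace formula: Area = (1/2) |Σ_i (x_i · y_{i+1} − x_{i+1} · y_i)| (indices mod n). Compute each cross term:
  (4)(2) − (5)(0) = 8
  (5)(3) − (-3)(2) = 21
  (-3)(-3) − (-1)(3) = 12
  (-1)(-4) − (-1)(-3) = 1
  (-1)(0) − (4)(-4) = 16
Sum = 58, so (signed) Area = 58/2 = 29, |Area| = 29.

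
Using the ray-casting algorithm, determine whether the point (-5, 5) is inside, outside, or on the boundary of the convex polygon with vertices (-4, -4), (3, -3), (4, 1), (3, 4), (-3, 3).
The point (-5, 5) lies strictly outside the polygon

Cast a horizontal ray to the right from the query point and count how many polygon edges it crosses (each edge strictly once or zero times, handled with the usual half-open convention). 
Parity of crossings → even ⇒ outside.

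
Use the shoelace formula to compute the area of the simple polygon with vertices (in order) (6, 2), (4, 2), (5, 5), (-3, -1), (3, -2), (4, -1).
Area = 26

Shoelace formula: Area = (1/2) |Σ_i (x_i · y_{i+1} − x_{i+1} · y_i)| (indices mod n). Compute each cross term:
  (6)(2) − (4)(2) = 4
  (4)(5) − (5)(2) = 10
  (5)(-1) − (-3)(5) = 10
  (-3)(-2) − (3)(-1) = 9
  (3)(-1) − (4)(-2) = 5
  (4)(2) − (6)(-1) = 14
Sum = 52, so (signed) Area = 52/2 = 26, |Area| = 26.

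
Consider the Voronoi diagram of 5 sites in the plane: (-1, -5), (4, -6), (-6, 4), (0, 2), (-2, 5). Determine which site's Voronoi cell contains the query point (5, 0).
Nearest site = (0, 2)

The Voronoi cell of site s contains exactly those query points closer to s than to any other site. Compute squared distances from q = (5, 0) to each site:
  (0 − 5)² + (2 − 0)² = 29
  (4 − 5)² + (-6 − 0)² = 37
  (-1 − 5)² + (-5 − 0)² = 61
  (-2 − 5)² + (5 − 0)² = 74
  (-6 − 5)² + (4 − 0)² = 137
Minimum is attained by (0, 2), so q lies in its Voronoi cell.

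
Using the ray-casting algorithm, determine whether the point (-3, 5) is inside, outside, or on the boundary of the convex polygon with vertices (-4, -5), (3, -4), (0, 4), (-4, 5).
The point (-3, 5) lies strictly outside the polygon

Cast a horizontal ray to the right from the query point and count how many polygon edges it crosses (each edge strictly once or zero times, handled with the usual half-open convention). 
Parity of crossings → even ⇒ outside.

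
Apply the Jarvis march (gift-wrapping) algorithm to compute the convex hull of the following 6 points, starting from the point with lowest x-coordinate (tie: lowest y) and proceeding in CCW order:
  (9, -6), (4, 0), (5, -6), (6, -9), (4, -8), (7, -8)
Hull (CCW) = [(4, -8), (6, -9), (9, -6), (4, 0)]

Jarvis march: at each step, from the current hull vertex p, select the next vertex q as the point such that every other point lies strictly to the left of (or on) the directed line p → q. (Equivalently: for every other point r, the cross product (q − p) × (r − p) ≥ 0.)
Starting point (lowest x, tie lowest y): (4, -8). Wrap until returning to start. Resulting hull: (4, -8), (6, -9), (9, -6), (4, 0).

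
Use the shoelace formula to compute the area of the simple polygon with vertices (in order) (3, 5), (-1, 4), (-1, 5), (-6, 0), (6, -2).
Area = 47

Shoelace formula: Area = (1/2) |Σ_i (x_i · y_{i+1} − x_{i+1} · y_i)| (indices mod n). Compute each cross term:
  (3)(4) − (-1)(5) = 17
  (-1)(5) − (-1)(4) = -1
  (-1)(0) − (-6)(5) = 30
  (-6)(-2) − (6)(0) = 12
  (6)(5) − (3)(-2) = 36
Sum = 94, so (signed) Area = 94/2 = 47, |Area| = 47.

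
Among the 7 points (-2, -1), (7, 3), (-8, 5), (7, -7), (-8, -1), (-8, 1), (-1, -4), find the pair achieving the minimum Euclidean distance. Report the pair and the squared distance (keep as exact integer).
Pair = ((-8, -1), (-8, 1)); squared distance = 4

Compute all C(7, 2) = 21 pairwise squared distances (x_i − x_j)² + (y_i − y_j)². The minimum is 4, attained by the pair ((-8, -1), (-8, 1)).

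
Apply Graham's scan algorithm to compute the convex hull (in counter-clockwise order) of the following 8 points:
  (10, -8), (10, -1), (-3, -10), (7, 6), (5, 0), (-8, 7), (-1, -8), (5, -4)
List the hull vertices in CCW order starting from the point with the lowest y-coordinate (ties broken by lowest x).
Hull (CCW) = [(-3, -10), (10, -8), (10, -1), (7, 6), (-8, 7)]

Graham scan procedure:
  1. Find the pivot p₀ = point with lowest y (tie → lowest x): (-3, -10).
  2. Sort the remaining points by polar angle around p₀.
  3. Walk through sorted points, maintaining a stack; pop the top while the last three entries make a non-left turn (cross product ≤ 0).
  4. Final stack is the convex hull in CCW order: (-3, -10), (10, -8), (10, -1), (7, 6), (-8, 7).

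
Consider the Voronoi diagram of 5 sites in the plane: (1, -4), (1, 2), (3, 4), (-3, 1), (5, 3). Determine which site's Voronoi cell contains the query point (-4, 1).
Nearest site = (-3, 1)

The Voronoi cell of site s contains exactly those query points closer to s than to any other site. Compute squared distances from q = (-4, 1) to each site:
  (-3 − -4)² + (1 − 1)² = 1
  (1 − -4)² + (2 − 1)² = 26
  (1 − -4)² + (-4 − 1)² = 50
  (3 − -4)² + (4 − 1)² = 58
  (5 − -4)² + (3 − 1)² = 85
Minimum is attained by (-3, 1), so q lies in its Voronoi cell.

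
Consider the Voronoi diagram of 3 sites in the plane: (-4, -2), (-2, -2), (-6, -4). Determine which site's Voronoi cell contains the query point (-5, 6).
Nearest site = (-4, -2)

The Voronoi cell of site s contains exactly those query points closer to s than to any other site. Compute squared distances from q = (-5, 6) to each site:
  (-4 − -5)² + (-2 − 6)² = 65
  (-2 − -5)² + (-2 − 6)² = 73
  (-6 − -5)² + (-4 − 6)² = 101
Minimum is attained by (-4, -2), so q lies in its Voronoi cell.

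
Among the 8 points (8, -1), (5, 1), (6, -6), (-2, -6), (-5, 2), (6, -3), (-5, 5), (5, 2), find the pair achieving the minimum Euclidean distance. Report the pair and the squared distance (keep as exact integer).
Pair = ((5, 1), (5, 2)); squared distance = 1

Compute all C(8, 2) = 28 pairwise squared distances (x_i − x_j)² + (y_i − y_j)². The minimum is 1, attained by the pair ((5, 1), (5, 2)).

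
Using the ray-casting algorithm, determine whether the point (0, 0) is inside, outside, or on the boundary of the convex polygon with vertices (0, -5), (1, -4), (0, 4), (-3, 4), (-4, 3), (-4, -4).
The point (0, 0) lies strictly inside the polygon

Cast a horizontal ray to the right from the query point and count how many polygon edges it crosses (each edge strictly once or zero times, handled with the usual half-open convention). 
Parity of crossings → odd ⇒ inside.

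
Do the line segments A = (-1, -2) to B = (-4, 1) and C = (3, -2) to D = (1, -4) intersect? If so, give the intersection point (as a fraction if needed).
No (intersection of containing lines falls outside at least one segment)

Parametrize and solve: t = -2/3, s = 1. At least one of these is outside [0, 1], so the segments do not intersect.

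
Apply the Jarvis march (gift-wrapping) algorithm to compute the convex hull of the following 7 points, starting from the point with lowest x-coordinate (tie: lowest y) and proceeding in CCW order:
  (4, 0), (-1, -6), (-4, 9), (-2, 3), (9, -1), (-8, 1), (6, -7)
Hull (CCW) = [(-8, 1), (-1, -6), (6, -7), (9, -1), (-4, 9)]

Jarvis march: at each step, from the current hull vertex p, select the next vertex q as the point such that every other point lies strictly to the left of (or on) the directed line p → q. (Equivalently: for every other point r, the cross product (q − p) × (r − p) ≥ 0.)
Starting point (lowest x, tie lowest y): (-8, 1). Wrap until returning to start. Resulting hull: (-8, 1), (-1, -6), (6, -7), (9, -1), (-4, 9).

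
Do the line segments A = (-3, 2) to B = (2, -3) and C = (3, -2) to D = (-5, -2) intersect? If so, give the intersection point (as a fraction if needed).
Yes; intersection at (1, -2) (t = 4/5 on AB, s = 1/4 on CD)

Parametrize AB as A + t(B − A) = (-3 + 5 t, 2 + -5 t) and CD as C + s(D − C) = (3 + -8 s, -2 + 0 s). Solve the linear system for (t, s). Determinant = 40 ≠ 0, so a unique intersection of the containing lines exists. Solution: t = 4/5, s = 1/4 — both in [0, 1], so the segments cross. Intersection point: (1, -2).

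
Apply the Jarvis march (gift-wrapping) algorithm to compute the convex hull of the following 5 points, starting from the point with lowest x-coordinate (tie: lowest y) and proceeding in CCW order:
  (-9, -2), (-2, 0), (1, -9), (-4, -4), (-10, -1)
Hull (CCW) = [(-10, -1), (-9, -2), (1, -9), (-2, 0)]

Jarvis march: at each step, from the current hull vertex p, select the next vertex q as the point such that every other point lies strictly to the left of (or on) the directed line p → q. (Equivalently: for every other point r, the cross product (q − p) × (r − p) ≥ 0.)
Starting point (lowest x, tie lowest y): (-10, -1). Wrap until returning to start. Resulting hull: (-10, -1), (-9, -2), (1, -9), (-2, 0).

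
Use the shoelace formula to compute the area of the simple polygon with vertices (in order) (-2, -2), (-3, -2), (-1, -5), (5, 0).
Area = 13

Shoelace formula: Area = (1/2) |Σ_i (x_i · y_{i+1} − x_{i+1} · y_i)| (indices mod n). Compute each cross term:
  (-2)(-2) − (-3)(-2) = -2
  (-3)(-5) − (-1)(-2) = 13
  (-1)(0) − (5)(-5) = 25
  (5)(-2) − (-2)(0) = -10
Sum = 26, so (signed) Area = 26/2 = 13, |Area| = 13.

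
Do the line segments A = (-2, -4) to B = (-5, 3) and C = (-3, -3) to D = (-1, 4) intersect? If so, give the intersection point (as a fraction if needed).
Yes; intersection at (-97/35, -11/5) (t = 9/35 on AB, s = 4/35 on CD)

Parametrize AB as A + t(B − A) = (-2 + -3 t, -4 + 7 t) and CD as C + s(D − C) = (-3 + 2 s, -3 + 7 s). Solve the linear system for (t, s). Determinant = 35 ≠ 0, so a unique intersection of the containing lines exists. Solution: t = 9/35, s = 4/35 — both in [0, 1], so the segments cross. Intersection point: (-97/35, -11/5).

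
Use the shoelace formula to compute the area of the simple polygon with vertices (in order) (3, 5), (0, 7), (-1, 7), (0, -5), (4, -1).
Area = 38

Shoelace formula: Area = (1/2) |Σ_i (x_i · y_{i+1} − x_{i+1} · y_i)| (indices mod n). Compute each cross term:
  (3)(7) − (0)(5) = 21
  (0)(7) − (-1)(7) = 7
  (-1)(-5) − (0)(7) = 5
  (0)(-1) − (4)(-5) = 20
  (4)(5) − (3)(-1) = 23
Sum = 76, so (signed) Area = 76/2 = 38, |Area| = 38.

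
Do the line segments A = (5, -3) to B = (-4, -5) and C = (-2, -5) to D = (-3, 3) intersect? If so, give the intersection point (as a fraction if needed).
Yes; intersection at (-76/37, -169/37) (t = 29/37 on AB, s = 2/37 on CD)

Parametrize AB as A + t(B − A) = (5 + -9 t, -3 + -2 t) and CD as C + s(D − C) = (-2 + -1 s, -5 + 8 s). Solve the linear system for (t, s). Determinant = 74 ≠ 0, so a unique intersection of the containing lines exists. Solution: t = 29/37, s = 2/37 — both in [0, 1], so the segments cross. Intersection point: (-76/37, -169/37).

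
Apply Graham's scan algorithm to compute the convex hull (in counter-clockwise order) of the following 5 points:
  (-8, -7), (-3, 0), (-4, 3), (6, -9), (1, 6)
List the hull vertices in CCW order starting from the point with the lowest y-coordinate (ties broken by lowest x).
Hull (CCW) = [(6, -9), (1, 6), (-4, 3), (-8, -7)]

Graham scan procedure:
  1. Find the pivot p₀ = point with lowest y (tie → lowest x): (6, -9).
  2. Sort the remaining points by polar angle around p₀.
  3. Walk through sorted points, maintaining a stack; pop the top while the last three entries make a non-left turn (cross product ≤ 0).
  4. Final stack is the convex hull in CCW order: (6, -9), (1, 6), (-4, 3), (-8, -7).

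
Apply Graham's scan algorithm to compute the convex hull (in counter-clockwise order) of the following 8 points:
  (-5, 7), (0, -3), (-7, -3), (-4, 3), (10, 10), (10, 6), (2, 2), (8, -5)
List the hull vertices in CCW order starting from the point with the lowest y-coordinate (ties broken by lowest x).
Hull (CCW) = [(8, -5), (10, 6), (10, 10), (-5, 7), (-7, -3)]

Graham scan procedure:
  1. Find the pivot p₀ = point with lowest y (tie → lowest x): (8, -5).
  2. Sort the remaining points by polar angle around p₀.
  3. Walk through sorted points, maintaining a stack; pop the top while the last three entries make a non-left turn (cross product ≤ 0).
  4. Final stack is the convex hull in CCW order: (8, -5), (10, 6), (10, 10), (-5, 7), (-7, -3).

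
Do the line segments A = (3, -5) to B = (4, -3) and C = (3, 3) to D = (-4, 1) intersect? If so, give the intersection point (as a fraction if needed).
No (intersection of containing lines falls outside at least one segment)

Parametrize and solve: t = 14/3, s = -2/3. At least one of these is outside [0, 1], so the segments do not intersect.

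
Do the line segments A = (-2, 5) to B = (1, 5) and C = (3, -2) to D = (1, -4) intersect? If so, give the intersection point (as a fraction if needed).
No (intersection of containing lines falls outside at least one segment)

Parametrize and solve: t = 4, s = -7/2. At least one of these is outside [0, 1], so the segments do not intersect.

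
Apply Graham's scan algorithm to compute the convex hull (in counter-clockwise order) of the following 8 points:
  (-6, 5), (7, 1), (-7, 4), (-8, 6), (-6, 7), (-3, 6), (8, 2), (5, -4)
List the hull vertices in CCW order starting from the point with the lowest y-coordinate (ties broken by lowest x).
Hull (CCW) = [(5, -4), (8, 2), (-3, 6), (-6, 7), (-8, 6), (-7, 4)]

Graham scan procedure:
  1. Find the pivot p₀ = point with lowest y (tie → lowest x): (5, -4).
  2. Sort the remaining points by polar angle around p₀.
  3. Walk through sorted points, maintaining a stack; pop the top while the last three entries make a non-left turn (cross product ≤ 0).
  4. Final stack is the convex hull in CCW order: (5, -4), (8, 2), (-3, 6), (-6, 7), (-8, 6), (-7, 4).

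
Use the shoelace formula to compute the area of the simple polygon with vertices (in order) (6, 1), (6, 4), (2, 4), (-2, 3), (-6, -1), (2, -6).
Area = 72

Shoelace formula: Area = (1/2) |Σ_i (x_i · y_{i+1} − x_{i+1} · y_i)| (indices mod n). Compute each cross term:
  (6)(4) − (6)(1) = 18
  (6)(4) − (2)(4) = 16
  (2)(3) − (-2)(4) = 14
  (-2)(-1) − (-6)(3) = 20
  (-6)(-6) − (2)(-1) = 38
  (2)(1) − (6)(-6) = 38
Sum = 144, so (signed) Area = 144/2 = 72, |Area| = 72.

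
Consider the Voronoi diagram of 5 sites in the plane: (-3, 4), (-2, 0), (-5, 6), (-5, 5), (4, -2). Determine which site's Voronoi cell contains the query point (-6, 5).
Nearest site = (-5, 5)

The Voronoi cell of site s contains exactly those query points closer to s than to any other site. Compute squared distances from q = (-6, 5) to each site:
  (-5 − -6)² + (5 − 5)² = 1
  (-5 − -6)² + (6 − 5)² = 2
  (-3 − -6)² + (4 − 5)² = 10
  (-2 − -6)² + (0 − 5)² = 41
  (4 − -6)² + (-2 − 5)² = 149
Minimum is attained by (-5, 5), so q lies in its Voronoi cell.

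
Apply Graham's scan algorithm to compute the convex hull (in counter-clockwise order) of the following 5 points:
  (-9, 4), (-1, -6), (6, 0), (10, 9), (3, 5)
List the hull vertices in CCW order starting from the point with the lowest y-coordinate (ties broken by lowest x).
Hull (CCW) = [(-1, -6), (6, 0), (10, 9), (-9, 4)]

Graham scan procedure:
  1. Find the pivot p₀ = point with lowest y (tie → lowest x): (-1, -6).
  2. Sort the remaining points by polar angle around p₀.
  3. Walk through sorted points, maintaining a stack; pop the top while the last three entries make a non-left turn (cross product ≤ 0).
  4. Final stack is the convex hull in CCW order: (-1, -6), (6, 0), (10, 9), (-9, 4).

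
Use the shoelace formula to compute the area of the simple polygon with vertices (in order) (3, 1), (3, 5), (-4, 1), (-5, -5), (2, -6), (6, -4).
Area = 73

Shoelace formula: Area = (1/2) |Σ_i (x_i · y_{i+1} − x_{i+1} · y_i)| (indices mod n). Compute each cross term:
  (3)(5) − (3)(1) = 12
  (3)(1) − (-4)(5) = 23
  (-4)(-5) − (-5)(1) = 25
  (-5)(-6) − (2)(-5) = 40
  (2)(-4) − (6)(-6) = 28
  (6)(1) − (3)(-4) = 18
Sum = 146, so (signed) Area = 146/2 = 73, |Area| = 73.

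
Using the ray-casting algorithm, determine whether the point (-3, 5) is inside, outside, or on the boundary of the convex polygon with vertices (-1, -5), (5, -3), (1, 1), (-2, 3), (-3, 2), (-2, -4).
The point (-3, 5) lies strictly outside the polygon

Cast a horizontal ray to the right from the query point and count how many polygon edges it crosses (each edge strictly once or zero times, handled with the usual half-open convention). 
Parity of crossings → even ⇒ outside.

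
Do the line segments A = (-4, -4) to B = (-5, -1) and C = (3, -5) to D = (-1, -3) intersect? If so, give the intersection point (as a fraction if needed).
No (intersection of containing lines falls outside at least one segment)

Parametrize and solve: t = 1, s = 2. At least one of these is outside [0, 1], so the segments do not intersect.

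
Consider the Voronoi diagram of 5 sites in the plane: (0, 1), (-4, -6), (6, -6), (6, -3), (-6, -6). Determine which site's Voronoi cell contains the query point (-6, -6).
Nearest site = (-6, -6)

The Voronoi cell of site s contains exactly those query points closer to s than to any other site. Compute squared distances from q = (-6, -6) to each site:
  (-6 − -6)² + (-6 − -6)² = 0
  (-4 − -6)² + (-6 − -6)² = 4
  (0 − -6)² + (1 − -6)² = 85
  (6 − -6)² + (-6 − -6)² = 144
  (6 − -6)² + (-3 − -6)² = 153
Minimum is attained by (-6, -6), so q lies in its Voronoi cell.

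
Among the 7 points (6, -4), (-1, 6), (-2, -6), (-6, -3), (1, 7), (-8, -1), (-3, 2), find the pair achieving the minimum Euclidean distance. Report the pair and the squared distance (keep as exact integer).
Pair = ((-1, 6), (1, 7)); squared distance = 5

Compute all C(7, 2) = 21 pairwise squared distances (x_i − x_j)² + (y_i − y_j)². The minimum is 5, attained by the pair ((-1, 6), (1, 7)).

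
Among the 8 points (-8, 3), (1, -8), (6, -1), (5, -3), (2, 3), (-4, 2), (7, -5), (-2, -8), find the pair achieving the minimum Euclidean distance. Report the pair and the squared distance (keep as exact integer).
Pair = ((6, -1), (5, -3)); squared distance = 5

Compute all C(8, 2) = 28 pairwise squared distances (x_i − x_j)² + (y_i − y_j)². The minimum is 5, attained by the pair ((6, -1), (5, -3)).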